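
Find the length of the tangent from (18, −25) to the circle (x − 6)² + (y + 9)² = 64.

Centre (6, −9), r² = 64. |PO|² = (12)² + (−16)² = 400.
Power of the point: PT² = |PO|² − r² = 336, so PT = 4√21.

4√21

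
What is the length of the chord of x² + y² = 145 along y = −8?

From the line, y = −8. Substituting:
x² − 81 = 0
x = 9 or x = −9, giving (9, −8) and (−9, −8).
|(9, −8) − (−9, −8)| = √((18)² + (0)²) = 18.

18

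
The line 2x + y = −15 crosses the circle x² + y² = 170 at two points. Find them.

Substitute y = −2x − 15:
5x² + 60x + 55 = 0  ⟹  x² + 12x + 11 = 0
x = −1 or x = −11, giving (−1, −13) and (−11, 7).

(−11, 7) and (−1, −13)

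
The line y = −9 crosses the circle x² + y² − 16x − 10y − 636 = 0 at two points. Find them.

Express y = −9 and substitute into the circle:
x² − 16x − 465 = 0
x = 31 or x = −15, giving (31, −9) and (−15, −9).

(−15, −9) and (31, −9)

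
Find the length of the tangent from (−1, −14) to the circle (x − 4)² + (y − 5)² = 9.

The centre is (4, 5) and r = 3. The square of the distance from P to the centre is 25 + 361 = 386.
The tangent meets the radius at right angles, so tangent² = |PO|² − r² = 386 − 9 = 377.

√377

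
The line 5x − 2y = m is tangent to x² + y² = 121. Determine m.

m = ±11√29

For a tangent, require d(centre, line) = r = 11.
|5·0 − 2·0 − m| / √29 = 11
|m| = 11√29.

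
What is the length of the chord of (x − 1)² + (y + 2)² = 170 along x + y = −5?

18√2

The distance from (1, −2) to the line is 4/√2, and r² = 170.
Chord = 2√(r² − d²) = 2·√(162) = 18√2.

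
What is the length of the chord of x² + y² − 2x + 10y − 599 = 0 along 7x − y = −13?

Centre (1, −5), r² = 625. Perpendicular distance d from centre to line = |25| / √50 = 25/√50.
Chord = 2√(r² − d²) = 2·√(1225/2) = 35√2.

35√2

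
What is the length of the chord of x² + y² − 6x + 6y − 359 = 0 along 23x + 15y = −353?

Centre (3, −3), r² = 377. Perpendicular distance d from centre to line = |377| / √754 = 377/√754.
Half the chord is √(r² − d²) = √(377/2), so the full chord is √754.

√754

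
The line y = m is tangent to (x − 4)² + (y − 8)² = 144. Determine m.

m = −4 or m = 20

Tangency holds when the distance from the centre (4, 8) to the line equals the radius 12:
|0·4 + 1·8 − m| / √1 = 12
|m − (8)| = 12, so m = 20 or m = −4.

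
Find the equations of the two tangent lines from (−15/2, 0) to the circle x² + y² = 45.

Write the tangent as mx − y + (0 − m·(−15/2)) = 0 and set its distance from the centre to 3√5:
[m·(15/2) − (0)]² = 45(m² + 1)
m² − 4 = 0, so m = −2 or m = 2.
Through (−15/2, 0) these give 2x + y = −15 and 2x − y = −15.

2x + y = −15 and 2x − y = −15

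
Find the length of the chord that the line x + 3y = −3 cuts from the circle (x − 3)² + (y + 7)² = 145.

7√10

Substitute y = (−3 − x)/3:
10x² − 90x − 900 = 0  ⟹  x² − 9x − 90 = 0
x = 15 or x = −6, giving (15, −6) and (−6, 1).
Chord length = distance between (15, −6) and (−6, 1) = √490 = 7√10.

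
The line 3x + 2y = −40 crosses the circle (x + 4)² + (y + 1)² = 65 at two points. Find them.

(−12, −2) and (−8, −8)

Express y = (−40 − 3x)/2 and substitute into the circle:
13x² + 260x + 1248 = 0  ⟹  x² + 20x + 96 = 0
x = −8 or x = −12, giving (−8, −8) and (−12, −2).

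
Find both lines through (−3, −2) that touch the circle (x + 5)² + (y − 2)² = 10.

Write the tangent as mx − y + (−2 − m·(−3)) = 0 and set its distance from the centre to √10:
[m·(−2) − (4)]² = 10(m² + 1)
3m² − 8m − 3 = 0, so m = −1/3 or m = 3.
With m = −1/3: x + 3y = −9. With m = 3: 3x − y = −7.

x + 3y = −9 and 3x − y = −7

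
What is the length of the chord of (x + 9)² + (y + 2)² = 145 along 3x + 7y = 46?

Express y = (46 − 3x)/7 and substitute into the circle:
58x² + 522x + 464 = 0  ⟹  x² + 9x + 8 = 0
x = −1 or x = −8, giving (−1, 7) and (−8, 10).
|(−1, 7) − (−8, 10)| = √((7)² + (−3)²) = √58.

√58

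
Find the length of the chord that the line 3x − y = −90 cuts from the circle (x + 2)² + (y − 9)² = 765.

9√10

The distance from (−2, 9) to the line is 75/√10, and r² = 765.
Chord = 2√(r² − d²) = 2·√(405/2) = 9√10.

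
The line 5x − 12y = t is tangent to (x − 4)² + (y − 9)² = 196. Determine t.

For a tangent, require d(centre, line) = r = 14.
|5·4 − 12·9 − t| / √169 = 14
|t − (−88)| = 14·13, so t = 94 or t = −270.

t = −270 or t = 94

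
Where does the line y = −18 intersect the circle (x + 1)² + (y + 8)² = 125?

From the line, y = −18. Substituting:
x² + 2x − 24 = 0
x = 4 or x = −6, giving (4, −18) and (−6, −18).

(−6, −18) and (4, −18)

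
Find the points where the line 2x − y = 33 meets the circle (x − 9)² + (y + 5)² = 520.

From the line, y = 2x − 33. Substituting:
5x² − 130x + 345 = 0  ⟹  x² − 26x + 69 = 0
x = 23 or x = 3, giving (23, 13) and (3, −27).

(3, −27) and (23, 13)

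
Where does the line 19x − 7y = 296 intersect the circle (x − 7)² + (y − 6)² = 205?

From the line, y = (−296 + 19x)/7. Substituting:
410x² − 13530x + 106600 = 0  ⟹  x² − 33x + 260 = 0
x = 20 or x = 13, giving (20, 12) and (13, −7).

(13, −7) and (20, 12)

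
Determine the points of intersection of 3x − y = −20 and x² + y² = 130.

Substitute y = 3x + 20:
10x² + 120x + 270 = 0  ⟹  x² + 12x + 27 = 0
x = −3 or x = −9, giving (−3, 11) and (−9, −7).

(−9, −7) and (−3, 11)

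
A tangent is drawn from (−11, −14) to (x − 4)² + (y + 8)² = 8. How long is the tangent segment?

√253

Centre (4, −8), r² = 8. |PO|² = (−15)² + (−6)² = 261.
The tangent meets the radius at right angles, so tangent² = |PO|² − r² = 261 − 8 = 253.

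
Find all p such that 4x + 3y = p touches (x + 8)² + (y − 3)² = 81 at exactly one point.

p = −68 or p = 22

The line touches the circle iff its distance from (−8, 3) is 9:
|4·(−8) + 3·3 − p| / √25 = 9
|p − (−23)| = 9·5, so p = 22 or p = −68.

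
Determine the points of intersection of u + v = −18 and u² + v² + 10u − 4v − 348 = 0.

Substitute v = −u − 18:
2u² + 50u + 48 = 0  ⟹  u² + 25u + 24 = 0
u = −1 or u = −24, giving (−1, −17) and (−24, 6).

(−24, 6) and (−1, −17)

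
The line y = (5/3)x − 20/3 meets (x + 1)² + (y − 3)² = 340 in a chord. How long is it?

6√34

Express y = (−20 + 5x)/3 and substitute into the circle:
34x² − 272x − 2210 = 0  ⟹  x² − 8x − 65 = 0
x = 13 or x = −5, giving (13, 15) and (−5, −15).
|(13, 15) − (−5, −15)| = √((18)² + (30)²) = 6√34.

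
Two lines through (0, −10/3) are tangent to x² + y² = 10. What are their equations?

Let a tangent through (0, −10/3) have slope m. Its distance from (0, 0) must equal √10:
(0m − (10/3))² = 10(m² + 1)
9m² − 1 = 0, so m = 1/3 or m = −1/3.
Through (0, −10/3) these give x − 3y = 10 and x + 3y = −10.

x − 3y = 10 and x + 3y = −10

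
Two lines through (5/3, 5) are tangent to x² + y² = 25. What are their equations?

Write the tangent as mx − y + (5 − m·(5/3)) = 0 and set its distance from the centre to 5:
(−5/3m − (−5))² = 25(m² + 1)
4m² + 3m = 0, so m = −3/4 or m = 0.
Through (5/3, 5) these give 3x + 4y = 25 and y = 5.

3x + 4y = 25 and y = 5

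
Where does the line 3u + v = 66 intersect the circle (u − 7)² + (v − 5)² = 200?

From the line, v = −3u + 66. Substituting:
10u² − 380u + 3570 = 0  ⟹  u² − 38u + 357 = 0
u = 21 or u = 17, giving (21, 3) and (17, 15).

(17, 15) and (21, 3)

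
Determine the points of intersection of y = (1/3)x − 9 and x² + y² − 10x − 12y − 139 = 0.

From the line, y = (−27 + x)/3. Substituting:
10x² − 180x + 450 = 0  ⟹  x² − 18x + 45 = 0
x = 15 or x = 3, giving (15, −4) and (3, −8).

(3, −8) and (15, −4)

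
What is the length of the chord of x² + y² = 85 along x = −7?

The distance from (0, 0) to the line is 7, and r² = 85.
Chord = 2√(r² − d²) = 2·√(36) = 12.

12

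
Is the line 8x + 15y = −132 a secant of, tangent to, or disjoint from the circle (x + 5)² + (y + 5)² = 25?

secant

Substituting the line into the circle gives 289x² + 3162x + 3249 = 0.
Discriminant = (3162)² − 4·289·(3249) = 6242400 > 0.
Two real roots: the line is a secant.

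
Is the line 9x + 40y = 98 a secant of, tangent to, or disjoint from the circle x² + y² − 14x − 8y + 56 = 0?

Substituting the line into the circle gives 1681x² − 21284x + 67844 = 0.
Δ = 453008656 − 456183056 = −3174400.
No real roots: the line does not meet the circle.

disjoint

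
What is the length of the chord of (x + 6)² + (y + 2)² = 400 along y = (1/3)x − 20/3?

The distance from (−6, −2) to the line is 20/√10, and r² = 400.
Chord = 2√(r² − d²) = 2·√(360) = 12√10.

12√10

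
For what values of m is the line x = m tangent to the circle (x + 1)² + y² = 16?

m = −5 or m = 3

Tangency holds when the distance from the centre (−1, 0) to the line equals the radius 4:
|1·(−1) + 0·0 − m| / √1 = 4
|m − (−1)| = 4, so m = 3 or m = −5.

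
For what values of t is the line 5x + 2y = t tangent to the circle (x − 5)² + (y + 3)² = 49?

For a tangent, require d(centre, line) = r = 7.
|5·5 + 2·(−3) − t| / √29 = 7
|t − (19)| = 7√29.

t = 19 ± 7√29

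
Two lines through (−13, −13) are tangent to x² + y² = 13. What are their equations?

2x − 3y = 13 and 3x − 2y = −13

Write the tangent as mx − y + (−13 − m·(−13)) = 0 and set its distance from the centre to √13:
[m·(13) − (13)]² = 13(m² + 1)
6m² − 13m + 6 = 0, so m = 2/3 or m = 3/2.
Through (−13, −13) these give 2x − 3y = 13 and 3x − 2y = −13.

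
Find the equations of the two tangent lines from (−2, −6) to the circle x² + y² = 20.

x − 2y = 10 and 2x + y = −10

A line y − (−6) = m(x − (−2)) is tangent when its distance from (0, 0) is 2√5:
[m·(2) − (6)]² = 20(m² + 1)
2m² + 3m − 2 = 0, so m = 1/2 or m = −2.
Through (−2, −6) these give x − 2y = 10 and 2x + y = −10.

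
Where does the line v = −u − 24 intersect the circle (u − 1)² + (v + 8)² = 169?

Express v = −u − 24 and substitute into the circle:
2u² + 30u + 88 = 0  ⟹  u² + 15u + 44 = 0
u = −4 or u = −11, giving (−4, −20) and (−11, −13).

(−11, −13) and (−4, −20)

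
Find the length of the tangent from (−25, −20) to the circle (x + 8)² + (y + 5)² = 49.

Centre (−8, −5), r² = 49. |PO|² = (−17)² + (−15)² = 514.
The tangent meets the radius at right angles, so tangent² = |PO|² − r² = 514 − 49 = 465.

√465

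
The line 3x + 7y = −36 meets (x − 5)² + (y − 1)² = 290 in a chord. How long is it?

From the line, y = (−36 − 3x)/7. Substituting:
58x² − 232x − 11136 = 0  ⟹  x² − 4x − 192 = 0
x = 16 or x = −12, giving (16, −12) and (−12, 0).
|(16, −12) − (−12, 0)| = √((28)² + (−12)²) = 4√58.

4√58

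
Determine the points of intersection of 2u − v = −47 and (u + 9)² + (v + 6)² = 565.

(−31, −15) and (−15, 17)

From the line, v = 2u + 47. Substituting:
5u² + 230u + 2325 = 0  ⟹  u² + 46u + 465 = 0
u = −15 or u = −31, giving (−15, 17) and (−31, −15).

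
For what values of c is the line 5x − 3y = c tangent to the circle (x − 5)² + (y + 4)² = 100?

c = 37 ± 10√34

For a tangent, require d(centre, line) = r = 10.
|5·5 − 3·(−4) − c| / √34 = 10
|c − (37)| = 10√34.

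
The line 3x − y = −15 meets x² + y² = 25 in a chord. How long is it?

From the line, y = 3x + 15. Substituting:
10x² + 90x + 200 = 0  ⟹  x² + 9x + 20 = 0
x = −4 or x = −5, giving (−4, 3) and (−5, 0).
Chord length = distance between (−4, 3) and (−5, 0) = √10 = √10.

√10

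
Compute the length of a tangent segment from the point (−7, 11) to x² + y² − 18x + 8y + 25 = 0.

Centre (9, −4), r² = 72. |PO|² = (−16)² + (15)² = 481.
By the tangent–radius right angle, tangent length = √(|PO|² − r²) = √409.

√409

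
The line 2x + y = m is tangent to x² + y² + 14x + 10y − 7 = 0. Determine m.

For a tangent, require d(centre, line) = r = 9.
|2·(−7) + 1·(−5) − m| / √5 = 9
|m − (−19)| = 9√5.

m = −19 ± 9√5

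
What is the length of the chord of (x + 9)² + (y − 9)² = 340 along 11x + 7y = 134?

The distance from (−9, 9) to the line is 170/√170, and r² = 340.
Chord = 2√(r² − d²) = 2·√(170) = 2√170.

2√170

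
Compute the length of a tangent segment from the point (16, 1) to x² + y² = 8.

Centre (0, 0), r² = 8. |PO|² = (16)² + (1)² = 257.
Power of the point: PT² = |PO|² − r² = 249, so PT = √249.

√249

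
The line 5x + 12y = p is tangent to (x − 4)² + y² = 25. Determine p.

Tangency holds when the distance from the centre (4, 0) to the line equals the radius 5:
|5·4 + 12·0 − p| / √169 = 5
|p − (20)| = 5·13, so p = 85 or p = −45.

p = −45 or p = 85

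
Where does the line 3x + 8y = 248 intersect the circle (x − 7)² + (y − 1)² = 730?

(8, 28) and (24, 22)

Express y = (248 − 3x)/8 and substitute into the circle:
73x² − 2336x + 14016 = 0  ⟹  x² − 32x + 192 = 0
x = 24 or x = 8, giving (24, 22) and (8, 28).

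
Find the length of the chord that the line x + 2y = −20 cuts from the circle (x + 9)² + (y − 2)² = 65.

Express y = (−20 − x)/2 and substitute into the circle:
5x² + 120x + 640 = 0  ⟹  x² + 24x + 128 = 0
x = −8 or x = −16, giving (−8, −6) and (−16, −2).
|(−8, −6) − (−16, −2)| = √((8)² + (−4)²) = 4√5.

4√5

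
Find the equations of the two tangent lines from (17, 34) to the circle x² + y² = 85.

Let a tangent through (17, 34) have slope m. Its distance from (0, 0) must equal √85:
[m·(−17) − (−34)]² = 85(m² + 1)
12m² − 68m + 63 = 0, so m = 7/6 or m = 9/2.
With m = 7/6: 7x − 6y = −85. With m = 9/2: 9x − 2y = 85.

7x − 6y = −85 and 9x − 2y = 85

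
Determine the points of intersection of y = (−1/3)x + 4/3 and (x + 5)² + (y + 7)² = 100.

(−5, 3) and (1, 1)

Express y = (4 − x)/3 and substitute into the circle:
10x² + 40x − 50 = 0  ⟹  x² + 4x − 5 = 0
x = 1 or x = −5, giving (1, 1) and (−5, 3).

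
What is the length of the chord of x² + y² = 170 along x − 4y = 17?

The distance from (0, 0) to the line is 17/√17, and r² = 170.
Half the chord is √(r² − d²) = √(153), so the full chord is 6√17.

6√17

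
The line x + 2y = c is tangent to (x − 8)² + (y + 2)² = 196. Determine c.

c = 4 ± 14√5

For a tangent, require d(centre, line) = r = 14.
|1·8 + 2·(−2) − c| / √5 = 14
|c − (4)| = 14√5.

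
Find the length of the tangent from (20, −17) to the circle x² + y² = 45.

2√161

The centre is (0, 0) and r = 3√5. The square of the distance from P to the centre is 400 + 289 = 689.
By the tangent–radius right angle, tangent length = √(|PO|² − r²) = √644 = 2√161.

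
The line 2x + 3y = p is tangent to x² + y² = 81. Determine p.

The line touches the circle iff its distance from (0, 0) is 9:
|2·0 + 3·0 − p| / √13 = 9
|p| = 9√13.

p = ±9√13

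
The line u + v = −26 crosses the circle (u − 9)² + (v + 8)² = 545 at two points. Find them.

Express v = −u − 26 and substitute into the circle:
2u² + 18u − 140 = 0  ⟹  u² + 9u − 70 = 0
u = 5 or u = −14, giving (5, −31) and (−14, −12).

(−14, −12) and (5, −31)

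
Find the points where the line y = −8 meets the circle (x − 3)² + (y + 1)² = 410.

(−16, −8) and (22, −8)

Express y = −8 and substitute into the circle:
x² − 6x − 352 = 0
x = 22 or x = −16, giving (22, −8) and (−16, −8).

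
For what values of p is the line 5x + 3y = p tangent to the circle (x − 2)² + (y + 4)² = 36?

p = −2 ± 6√34

For a tangent, require d(centre, line) = r = 6.
|5·2 + 3·(−4) − p| / √34 = 6
|p − (−2)| = 6√34.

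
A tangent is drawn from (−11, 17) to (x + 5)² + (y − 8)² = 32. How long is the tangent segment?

√85

With centre O = (−5, 8), |OP|² = 117 and r² = 32.
The tangent meets the radius at right angles, so tangent² = |PO|² − r² = 117 − 32 = 85.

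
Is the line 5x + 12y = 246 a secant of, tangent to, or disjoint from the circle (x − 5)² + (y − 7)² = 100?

Substituting the line into the circle gives 169x² − 3060x + 15444 = 0.
Δ = 9363600 − 10440144 = −1076544.
No real roots: the line does not meet the circle.

disjoint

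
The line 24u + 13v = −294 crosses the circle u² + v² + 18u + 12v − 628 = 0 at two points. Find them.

(−22, 18) and (4, −30)

From the line, v = (−294 − 24u)/13. Substituting:
745u² + 13410u − 65560 = 0  ⟹  u² + 18u − 88 = 0
u = 4 or u = −22, giving (4, −30) and (−22, 18).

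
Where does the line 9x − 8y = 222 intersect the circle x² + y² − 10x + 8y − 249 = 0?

(6, −21) and (22, −3)

Substitute y = (−222 + 9x)/8:
145x² − 4060x + 19140 = 0  ⟹  x² − 28x + 132 = 0
x = 22 or x = 6, giving (22, −3) and (6, −21).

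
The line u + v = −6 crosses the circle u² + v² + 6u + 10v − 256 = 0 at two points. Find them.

From the line, v = −u − 6. Substituting:
2u² + 8u − 280 = 0  ⟹  u² + 4u − 140 = 0
u = 10 or u = −14, giving (10, −16) and (−14, 8).

(−14, 8) and (10, −16)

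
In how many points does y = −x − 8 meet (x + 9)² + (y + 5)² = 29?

Centre (−9, −5), r² = 29. Distance² from centre to line = (−6)²/2 = 18.
Since d² < r², the line cuts the circle twice.

2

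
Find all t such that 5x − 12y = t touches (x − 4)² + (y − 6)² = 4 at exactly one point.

Tangency holds when the distance from the centre (4, 6) to the line equals the radius 2:
|5·4 − 12·6 − t| / √169 = 2
|t − (−52)| = 2·13, so t = −26 or t = −78.

t = −78 or t = −26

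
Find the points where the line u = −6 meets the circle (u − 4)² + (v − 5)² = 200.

(−6, −5) and (−6, 15)

The line gives u = −6. Substituting into the circle:
v² − 10v − 75 = 0
v = 15 or v = −5, giving (−6, 15) and (−6, −5).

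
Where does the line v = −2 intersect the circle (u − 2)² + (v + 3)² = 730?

From the line, v = −2. Substituting:
u² − 4u − 725 = 0
u = 29 or u = −25, giving (29, −2) and (−25, −2).

(−25, −2) and (29, −2)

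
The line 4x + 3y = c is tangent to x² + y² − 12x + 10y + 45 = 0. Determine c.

Tangency holds when the distance from the centre (6, −5) to the line equals the radius 4:
|4·6 + 3·(−5) − c| / √25 = 4
|c − (9)| = 4·5, so c = 29 or c = −11.

c = −11 or c = 29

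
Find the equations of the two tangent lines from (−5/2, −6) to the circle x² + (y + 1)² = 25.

A line y − (−6) = m(x − (−5/2)) is tangent when its distance from (0, −1) is 5:
(5/2m − (5))² = 25(m² + 1)
3m² + 4m = 0, so m = −4/3 or m = 0.
Through (−5/2, −6) these give 4x + 3y = −28 and y = −6.

4x + 3y = −28 and y = −6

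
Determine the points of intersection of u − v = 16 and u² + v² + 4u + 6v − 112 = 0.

Substitute v = u − 16:
2u² − 22u + 48 = 0  ⟹  u² − 11u + 24 = 0
u = 8 or u = 3, giving (8, −8) and (3, −13).

(3, −13) and (8, −8)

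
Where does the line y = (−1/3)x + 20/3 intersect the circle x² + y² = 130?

(−7, 9) and (11, 3)

Substitute y = (20 − x)/3:
10x² − 40x − 770 = 0  ⟹  x² − 4x − 77 = 0
x = 11 or x = −7, giving (11, 3) and (−7, 9).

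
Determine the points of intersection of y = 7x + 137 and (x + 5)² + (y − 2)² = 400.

Substitute y = 7x + 137:
50x² + 1900x + 17850 = 0  ⟹  x² + 38x + 357 = 0
x = −17 or x = −21, giving (−17, 18) and (−21, −10).

(−21, −10) and (−17, 18)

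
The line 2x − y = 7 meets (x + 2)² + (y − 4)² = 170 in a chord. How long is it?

Centre (−2, 4), r² = 170. Perpendicular distance d from centre to line = |−15| / √5 = 15/√5.
Chord = 2√(r² − d²) = 2·√(125) = 10√5.

10√5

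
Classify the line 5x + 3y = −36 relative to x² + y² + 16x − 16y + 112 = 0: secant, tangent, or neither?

secant

Substituting the line into the circle gives 34x² + 744x + 4032 = 0.
Δ = 553536 − 548352 = 5184.
Two real roots: the line is a secant.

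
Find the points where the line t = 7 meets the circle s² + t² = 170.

(−11, 7) and (11, 7)

Express t = 7 and substitute into the circle:
s² − 121 = 0
s = 11 or s = −11, giving (11, 7) and (−11, 7).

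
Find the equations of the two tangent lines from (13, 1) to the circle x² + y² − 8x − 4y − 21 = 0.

Let a tangent through (13, 1) have slope m. Its distance from (4, 2) must equal √41:
[m·(−9) − (1)]² = 41(m² + 1)
20m² + 9m − 20 = 0, so m = 4/5 or m = −5/4.
Through (13, 1) these give 4x − 5y = 47 and 5x + 4y = 69.

4x − 5y = 47 and 5x + 4y = 69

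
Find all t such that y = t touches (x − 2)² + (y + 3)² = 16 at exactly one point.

t = −7 or t = 1

The line touches the circle iff its distance from (2, −3) is 4:
|0·2 + 1·(−3) − t| / √1 = 4
|t − (−3)| = 4, so t = 1 or t = −7.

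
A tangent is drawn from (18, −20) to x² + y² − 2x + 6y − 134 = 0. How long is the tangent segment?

With centre O = (1, −3), |OP|² = 578 and r² = 144.
The tangent meets the radius at right angles, so tangent² = |PO|² − r² = 578 − 144 = 434.

√434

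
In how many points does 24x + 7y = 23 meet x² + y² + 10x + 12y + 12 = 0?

0

d² = (24·(−5) + 7·(−6) − (23))²/625 = 1369/25; r² = 49.
Since d² > r², the line lies outside the circle.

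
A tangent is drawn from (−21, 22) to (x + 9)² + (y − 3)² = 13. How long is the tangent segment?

The centre is (−9, 3) and r = √13. The square of the distance from P to the centre is 144 + 361 = 505.
The tangent meets the radius at right angles, so tangent² = |PO|² − r² = 505 − 13 = 492.

2√123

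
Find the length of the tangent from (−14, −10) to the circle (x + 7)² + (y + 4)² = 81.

2

Centre (−7, −4), r² = 81. |PO|² = (−7)² + (−6)² = 85.
By the tangent–radius right angle, tangent length = √(|PO|² − r²) = √4 = 2.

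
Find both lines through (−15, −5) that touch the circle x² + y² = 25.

3x − 4y = −25 and y = −5

Write the tangent as mx − y + (−5 − m·(−15)) = 0 and set its distance from the centre to 5:
(15m − (5))² = 25(m² + 1)
4m² − 3m = 0, so m = 3/4 or m = 0.
With m = 3/4: 3x − 4y = −25. With m = 0: y = −5.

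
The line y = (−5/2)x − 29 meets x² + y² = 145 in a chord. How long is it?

Centre (0, 0), r² = 145. Perpendicular distance d from centre to line = |58| / √29 = 58/√29.
Chord = 2√(r² − d²) = 2·√(29) = 2√29.

2√29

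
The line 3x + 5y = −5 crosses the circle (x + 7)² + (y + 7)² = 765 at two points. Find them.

(−25, 14) and (20, −13)

From the line, y = (−5 − 3x)/5. Substituting:
34x² + 170x − 17000 = 0  ⟹  x² + 5x − 500 = 0
x = 20 or x = −25, giving (20, −13) and (−25, 14).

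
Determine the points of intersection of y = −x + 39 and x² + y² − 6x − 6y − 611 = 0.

(13, 26) and (26, 13)

Express y = −x + 39 and substitute into the circle:
2x² − 78x + 676 = 0  ⟹  x² − 39x + 338 = 0
x = 26 or x = 13, giving (26, 13) and (13, 26).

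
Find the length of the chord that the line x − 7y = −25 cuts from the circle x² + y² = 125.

Centre (0, 0), r² = 125. Perpendicular distance d from centre to line = |25| / √50 = 25/√50.
Chord = 2√(r² − d²) = 2·√(225/2) = 15√2.

15√2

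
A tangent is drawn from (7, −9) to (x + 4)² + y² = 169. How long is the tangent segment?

The centre is (−4, 0) and r = 13. The square of the distance from P to the centre is 121 + 81 = 202.
The tangent meets the radius at right angles, so tangent² = |PO|² − r² = 202 − 169 = 33.

√33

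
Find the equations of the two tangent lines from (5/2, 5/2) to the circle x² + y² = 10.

Let a tangent through (5/2, 5/2) have slope m. Its distance from (0, 0) must equal √10:
(−5/2m − (−5/2))² = 10(m² + 1)
3m² + 10m + 3 = 0, so m = −1/3 or m = −3.
With m = −1/3: x + 3y = 10. With m = −3: 3x + y = 10.

x + 3y = 10 and 3x + y = 10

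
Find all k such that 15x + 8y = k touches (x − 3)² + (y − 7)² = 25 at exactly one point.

k = 16 or k = 186

For a tangent, require d(centre, line) = r = 5.
|15·3 + 8·7 − k| / √289 = 5
|k − (101)| = 5·17, so k = 186 or k = 16.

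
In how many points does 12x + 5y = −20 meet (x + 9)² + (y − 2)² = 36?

Substituting the line into the circle gives 169x² + 1170x + 2025 = 0.
Δ = 1368900 − 1368900 = 0.
A repeated root: the line is tangent.

1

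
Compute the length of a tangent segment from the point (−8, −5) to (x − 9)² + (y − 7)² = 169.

With centre O = (9, 7), |OP|² = 433 and r² = 169.
The tangent meets the radius at right angles, so tangent² = |PO|² − r² = 433 − 169 = 264.

2√66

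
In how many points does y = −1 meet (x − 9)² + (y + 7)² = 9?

0

Substituting the line into the circle gives x² − 18x + 108 = 0.
Δ = 324 − 432 = −108.
No real roots: the line does not meet the circle.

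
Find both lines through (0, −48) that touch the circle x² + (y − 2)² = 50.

Write the tangent as mx − y + (−48 − m·(0)) = 0 and set its distance from the centre to 5√2:
[m·(0) − (50)]² = 50(m² + 1)
m² − 49 = 0, so m = −7 or m = 7.
With m = −7: 7x + y = −48. With m = 7: 7x − y = 48.

7x + y = −48 and 7x − y = 48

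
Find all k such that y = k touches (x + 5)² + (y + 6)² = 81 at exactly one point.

For a tangent, require d(centre, line) = r = 9.
|0·(−5) + 1·(−6) − k| / √1 = 9
|k − (−6)| = 9, so k = 3 or k = −15.

k = −15 or k = 3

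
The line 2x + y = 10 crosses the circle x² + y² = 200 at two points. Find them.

Substitute y = −2x + 10:
5x² − 40x − 100 = 0  ⟹  x² − 8x − 20 = 0
x = 10 or x = −2, giving (10, −10) and (−2, 14).

(−2, 14) and (10, −10)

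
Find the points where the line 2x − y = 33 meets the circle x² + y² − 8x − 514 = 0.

(5, −23) and (23, 13)

Express y = 2x − 33 and substitute into the circle:
5x² − 140x + 575 = 0  ⟹  x² − 28x + 115 = 0
x = 23 or x = 5, giving (23, 13) and (5, −23).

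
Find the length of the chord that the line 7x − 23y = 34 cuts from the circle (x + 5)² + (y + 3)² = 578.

Centre (−5, −3), r² = 578. Perpendicular distance d from centre to line = |0| / √578 = 0/√578.
Chord = 2√(r² − d²) = 2·√(578) = 34√2.

34√2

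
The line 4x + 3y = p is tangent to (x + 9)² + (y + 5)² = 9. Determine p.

Tangency holds when the distance from the centre (−9, −5) to the line equals the radius 3:
|4·(−9) + 3·(−5) − p| / √25 = 3
|p − (−51)| = 3·5, so p = −36 or p = −66.

p = −66 or p = −36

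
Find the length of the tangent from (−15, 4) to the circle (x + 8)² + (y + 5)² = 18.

4√7

Centre (−8, −5), r² = 18. |PO|² = (−7)² + (9)² = 130.
Power of the point: PT² = |PO|² − r² = 112, so PT = 4√7.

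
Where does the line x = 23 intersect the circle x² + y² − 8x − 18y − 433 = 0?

The line gives x = 23. Substituting into the circle:
y² − 18y − 88 = 0
y = 22 or y = −4, giving (23, 22) and (23, −4).

(23, −4) and (23, 22)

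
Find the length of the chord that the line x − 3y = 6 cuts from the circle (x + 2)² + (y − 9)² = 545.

The distance from (−2, 9) to the line is 35/√10, and r² = 545.
Half the chord is √(r² − d²) = √(845/2), so the full chord is 13√10.

13√10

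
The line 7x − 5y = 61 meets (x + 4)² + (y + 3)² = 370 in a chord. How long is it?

Substitute y = (−61 + 7x)/5:
74x² − 444x − 6734 = 0  ⟹  x² − 6x − 91 = 0
x = 13 or x = −7, giving (13, 6) and (−7, −22).
|(13, 6) − (−7, −22)| = √((20)² + (28)²) = 4√74.

4√74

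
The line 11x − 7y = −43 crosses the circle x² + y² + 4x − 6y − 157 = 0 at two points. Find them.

(−9, −8) and (5, 14)

Substitute y = (43 + 11x)/7:
170x² + 680x − 7650 = 0  ⟹  x² + 4x − 45 = 0
x = 5 or x = −9, giving (5, 14) and (−9, −8).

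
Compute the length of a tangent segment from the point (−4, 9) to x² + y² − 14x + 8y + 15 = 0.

With centre O = (7, −4), |OP|² = 290 and r² = 50.
Power of the point: PT² = |PO|² − r² = 240, so PT = 4√15.

4√15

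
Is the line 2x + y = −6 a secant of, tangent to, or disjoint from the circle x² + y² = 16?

secant

d² = (2·0 + 1·0 − (−6))²/5 = 36/5; r² = 16.
Since d² < r², the line cuts the circle twice.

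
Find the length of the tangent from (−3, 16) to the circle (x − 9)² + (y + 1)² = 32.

√401

The centre is (9, −1) and r = 4√2. The square of the distance from P to the centre is 144 + 289 = 433.
Power of the point: PT² = |PO|² − r² = 401, so PT = √401.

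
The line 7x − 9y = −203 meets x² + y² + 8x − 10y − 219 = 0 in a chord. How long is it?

2√130

Centre (−4, 5), r² = 260. Perpendicular distance d from centre to line = |130| / √130 = 130/√130.
Half the chord is √(r² − d²) = √(130), so the full chord is 2√130.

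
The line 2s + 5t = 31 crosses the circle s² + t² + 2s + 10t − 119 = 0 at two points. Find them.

From the line, t = (31 − 2s)/5. Substituting:
29s² − 174s − 464 = 0  ⟹  s² − 6s − 16 = 0
s = 8 or s = −2, giving (8, 3) and (−2, 7).

(−2, 7) and (8, 3)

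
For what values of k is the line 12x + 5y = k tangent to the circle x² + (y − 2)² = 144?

Tangency holds when the distance from the centre (0, 2) to the line equals the radius 12:
|12·0 + 5·2 − k| / √169 = 12
|k − (10)| = 12·13, so k = 166 or k = −146.

k = −146 or k = 166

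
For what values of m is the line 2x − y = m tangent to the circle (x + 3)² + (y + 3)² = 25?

The line touches the circle iff its distance from (−3, −3) is 5:
|2·(−3) − 1·(−3) − m| / √5 = 5
|m − (−3)| = 5√5.

m = −3 ± 5√5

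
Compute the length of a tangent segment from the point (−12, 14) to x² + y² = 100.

4√15

The centre is (0, 0) and r = 10. The square of the distance from P to the centre is 144 + 196 = 340.
By the tangent–radius right angle, tangent length = √(|PO|² − r²) = √240 = 4√15.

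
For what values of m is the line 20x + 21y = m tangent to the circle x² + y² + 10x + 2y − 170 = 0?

m = −527 or m = 285

For a tangent, require d(centre, line) = r = 14.
|20·(−5) + 21·(−1) − m| / √841 = 14
|m − (−121)| = 14·29, so m = 285 or m = −527.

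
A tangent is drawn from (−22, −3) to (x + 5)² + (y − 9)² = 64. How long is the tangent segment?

Centre (−5, 9), r² = 64. |PO|² = (−17)² + (−12)² = 433.
By the tangent–radius right angle, tangent length = √(|PO|² − r²) = √369 = 3√41.

3√41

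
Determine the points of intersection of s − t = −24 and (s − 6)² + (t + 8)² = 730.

(−15, 9) and (−11, 13)

From the line, t = s + 24. Substituting:
2s² + 52s + 330 = 0  ⟹  s² + 26s + 165 = 0
s = −11 or s = −15, giving (−11, 13) and (−15, 9).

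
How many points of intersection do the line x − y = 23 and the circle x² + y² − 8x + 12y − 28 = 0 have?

Centre (4, −6), r² = 80. Distance² from centre to line = (−13)²/2 = 169/2.
Since d² > r², the line lies outside the circle.

0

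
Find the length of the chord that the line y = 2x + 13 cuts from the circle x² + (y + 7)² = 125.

From the line, y = 2x + 13. Substituting:
5x² + 80x + 275 = 0  ⟹  x² + 16x + 55 = 0
x = −5 or x = −11, giving (−5, 3) and (−11, −9).
|(−5, 3) − (−11, −9)| = √((6)² + (12)²) = 6√5.

6√5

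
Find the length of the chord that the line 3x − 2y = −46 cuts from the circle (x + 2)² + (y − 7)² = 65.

Substitute y = (46 + 3x)/2:
13x² + 208x + 780 = 0  ⟹  x² + 16x + 60 = 0
x = −6 or x = −10, giving (−6, 14) and (−10, 8).
|(−6, 14) − (−10, 8)| = √((4)² + (6)²) = 2√13.

2√13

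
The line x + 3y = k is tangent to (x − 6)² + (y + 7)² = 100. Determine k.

For a tangent, require d(centre, line) = r = 10.
|1·6 + 3·(−7) − k| / √10 = 10
|k − (−15)| = 10√10.

k = −15 ± 10√10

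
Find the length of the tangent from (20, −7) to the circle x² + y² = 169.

2√70

With centre O = (0, 0), |OP|² = 449 and r² = 169.
By the tangent–radius right angle, tangent length = √(|PO|² − r²) = √280 = 2√70.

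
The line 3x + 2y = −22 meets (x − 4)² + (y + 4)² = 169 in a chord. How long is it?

From the line, y = (−22 − 3x)/2. Substituting:
13x² + 52x − 416 = 0  ⟹  x² + 4x − 32 = 0
x = 4 or x = −8, giving (4, −17) and (−8, 1).
Chord length = distance between (4, −17) and (−8, 1) = √468 = 6√13.

6√13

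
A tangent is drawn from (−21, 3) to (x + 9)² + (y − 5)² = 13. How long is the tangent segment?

3√15

The centre is (−9, 5) and r = √13. The square of the distance from P to the centre is 144 + 4 = 148.
Power of the point: PT² = |PO|² − r² = 135, so PT = 3√15.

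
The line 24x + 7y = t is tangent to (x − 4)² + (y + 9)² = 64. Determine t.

The line touches the circle iff its distance from (4, −9) is 8:
|24·4 + 7·(−9) − t| / √625 = 8
|t − (33)| = 8·25, so t = 233 or t = −167.

t = −167 or t = 233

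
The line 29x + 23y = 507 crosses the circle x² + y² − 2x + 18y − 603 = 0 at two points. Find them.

From the line, y = (507 − 29x)/23. Substituting:
1370x² − 42470x + 147960 = 0  ⟹  x² − 31x + 108 = 0
x = 27 or x = 4, giving (27, −12) and (4, 17).

(4, 17) and (27, −12)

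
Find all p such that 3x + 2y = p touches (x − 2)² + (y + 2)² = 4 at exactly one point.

For a tangent, require d(centre, line) = r = 2.
|3·2 + 2·(−2) − p| / √13 = 2
|p − (2)| = 2√13.

p = 2 ± 2√13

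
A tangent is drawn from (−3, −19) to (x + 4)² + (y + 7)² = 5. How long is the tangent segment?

2√35

The centre is (−4, −7) and r = √5. The square of the distance from P to the centre is 1 + 144 = 145.
Power of the point: PT² = |PO|² − r² = 140, so PT = 2√35.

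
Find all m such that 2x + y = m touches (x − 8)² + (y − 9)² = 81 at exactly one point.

For a tangent, require d(centre, line) = r = 9.
|2·8 + 1·9 − m| / √5 = 9
|m − (25)| = 9√5.

m = 25 ± 9√5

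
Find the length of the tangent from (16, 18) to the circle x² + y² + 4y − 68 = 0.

Centre (0, −2), r² = 72. |PO|² = (16)² + (20)² = 656.
Power of the point: PT² = |PO|² − r² = 584, so PT = 2√146.

2√146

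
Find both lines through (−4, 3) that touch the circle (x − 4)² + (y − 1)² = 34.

3x − 5y = −27 and 5x + 3y = −11

Let a tangent through (−4, 3) have slope m. Its distance from (4, 1) must equal √34:
[m·(8) − (−2)]² = 34(m² + 1)
15m² + 16m − 15 = 0, so m = 3/5 or m = −5/3.
Through (−4, 3) these give 3x − 5y = −27 and 5x + 3y = −11.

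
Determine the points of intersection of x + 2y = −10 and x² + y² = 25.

(−4, −3) and (0, −5)

From the line, y = (−10 − x)/2. Substituting:
5x² + 20x = 0  ⟹  x² + 4x = 0
x = 0 or x = −4, giving (0, −5) and (−4, −3).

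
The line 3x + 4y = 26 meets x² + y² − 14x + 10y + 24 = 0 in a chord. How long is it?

Substitute y = (26 − 3x)/4:
25x² − 500x + 2100 = 0  ⟹  x² − 20x + 84 = 0
x = 14 or x = 6, giving (14, −4) and (6, 2).
|(14, −4) − (6, 2)| = √((8)² + (−6)²) = 10.

10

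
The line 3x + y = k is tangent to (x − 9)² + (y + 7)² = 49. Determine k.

k = 20 ± 7√10

The line touches the circle iff its distance from (9, −7) is 7:
|3·9 + 1·(−7) − k| / √10 = 7
|k − (20)| = 7√10.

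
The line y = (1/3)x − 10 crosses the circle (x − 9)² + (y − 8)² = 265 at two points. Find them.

Substitute y = (−30 + x)/3:
10x² − 270x + 1260 = 0  ⟹  x² − 27x + 126 = 0
x = 21 or x = 6, giving (21, −3) and (6, −8).

(6, −8) and (21, −3)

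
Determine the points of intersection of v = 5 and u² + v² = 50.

(−5, 5) and (5, 5)

Substitute v = 5:
u² − 25 = 0
u = 5 or u = −5, giving (5, 5) and (−5, 5).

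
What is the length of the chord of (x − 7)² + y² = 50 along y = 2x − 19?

6√5

From the line, y = 2x − 19. Substituting:
5x² − 90x + 360 = 0  ⟹  x² − 18x + 72 = 0
x = 12 or x = 6, giving (12, 5) and (6, −7).
Chord length = distance between (12, 5) and (6, −7) = √180 = 6√5.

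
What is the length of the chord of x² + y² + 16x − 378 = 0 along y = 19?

Centre (−8, 0), r² = 442. Perpendicular distance d from centre to line = |−19| / √1 = 19.
Chord = 2√(r² − d²) = 2·√(81) = 18.

18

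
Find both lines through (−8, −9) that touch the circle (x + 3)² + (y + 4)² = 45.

Write the tangent as mx − y + (−9 − m·(−8)) = 0 and set its distance from the centre to 3√5:
[m·(5) − (5)]² = 45(m² + 1)
2m² + 5m + 2 = 0, so m = −2 or m = −1/2.
Through (−8, −9) these give 2x + y = −25 and x + 2y = −26.

2x + y = −25 and x + 2y = −26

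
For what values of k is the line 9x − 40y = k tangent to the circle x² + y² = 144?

k = −492 or k = 492

For a tangent, require d(centre, line) = r = 12.
|9·0 − 40·0 − k| / √1681 = 12
|k| = 12·41, so k = 492 or k = −492.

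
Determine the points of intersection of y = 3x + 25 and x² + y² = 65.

(−8, 1) and (−7, 4)

From the line, y = 3x + 25. Substituting:
10x² + 150x + 560 = 0  ⟹  x² + 15x + 56 = 0
x = −7 or x = −8, giving (−7, 4) and (−8, 1).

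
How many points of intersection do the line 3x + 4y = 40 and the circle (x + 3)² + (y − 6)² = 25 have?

1

Centre (−3, 6), r² = 25. Distance² from centre to line = (−25)²/25 = 25.
Since d² = r², the line is tangent.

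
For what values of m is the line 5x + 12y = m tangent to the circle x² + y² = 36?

m = −78 or m = 78

The line touches the circle iff its distance from (0, 0) is 6:
|5·0 + 12·0 − m| / √169 = 6
|m| = 6·13, so m = 78 or m = −78.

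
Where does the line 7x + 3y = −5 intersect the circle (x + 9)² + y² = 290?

(−8, 17) and (4, −11)

Express y = (−5 − 7x)/3 and substitute into the circle:
58x² + 232x − 1856 = 0  ⟹  x² + 4x − 32 = 0
x = 4 or x = −8, giving (4, −11) and (−8, 17).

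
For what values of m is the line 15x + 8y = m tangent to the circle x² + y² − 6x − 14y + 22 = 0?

m = −1 or m = 203

Tangency holds when the distance from the centre (3, 7) to the line equals the radius 6:
|15·3 + 8·7 − m| / √289 = 6
|m − (101)| = 6·17, so m = 203 or m = −1.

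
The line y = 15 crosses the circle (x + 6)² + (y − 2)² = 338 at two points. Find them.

From the line, y = 15. Substituting:
x² + 12x − 133 = 0
x = 7 or x = −19, giving (7, 15) and (−19, 15).

(−19, 15) and (7, 15)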